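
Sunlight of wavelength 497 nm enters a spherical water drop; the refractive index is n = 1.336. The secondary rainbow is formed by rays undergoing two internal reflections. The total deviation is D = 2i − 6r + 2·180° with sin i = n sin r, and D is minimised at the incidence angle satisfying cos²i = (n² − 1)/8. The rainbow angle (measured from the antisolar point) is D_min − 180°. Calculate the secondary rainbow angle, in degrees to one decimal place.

cos²i = (1.78490 − 1)/8 = 0.09811; i = arccos(0.31323) = 71.746°.
sin r = sin 71.746°/1.336 = 0.71084; r = 45.303°.
D_min = 2·71.746° − 6·45.303° + 360° = 231.674°.
Rainbow angle = D_min − 180° = 51.674°.

51.7°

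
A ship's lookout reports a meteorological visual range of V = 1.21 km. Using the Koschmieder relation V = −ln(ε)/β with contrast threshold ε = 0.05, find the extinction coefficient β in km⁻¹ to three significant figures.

2.48 km⁻¹

β = −ln(0.05) / V = 2.996 / 1.21 = 2.4758 km⁻¹.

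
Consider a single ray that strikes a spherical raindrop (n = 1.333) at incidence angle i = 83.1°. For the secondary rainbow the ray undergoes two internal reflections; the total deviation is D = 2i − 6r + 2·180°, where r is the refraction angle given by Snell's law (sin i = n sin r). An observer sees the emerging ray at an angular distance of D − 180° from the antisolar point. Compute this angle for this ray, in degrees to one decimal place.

57.4°

sin r = sin 83.1° / 1.333 = 0.9928/1.333 = 0.7448; r = 48.14°.
D = 2·83.1° − 6·48.14° + 2·180° = 166.20° − 288.83° + 360° = 237.37°.
Angle from antisolar point = D − 180° = 57.37°.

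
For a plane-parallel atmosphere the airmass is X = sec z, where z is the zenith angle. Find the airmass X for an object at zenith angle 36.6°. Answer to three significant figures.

X = sec z = 1/cos 36.6° = 1/0.8028 = 1.2456.

1.25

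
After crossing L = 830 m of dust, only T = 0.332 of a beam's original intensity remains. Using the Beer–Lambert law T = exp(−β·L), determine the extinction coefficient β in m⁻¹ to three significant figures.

0.00133 m⁻¹

Beer–Lambert: T = exp(−βL) ⇒ β = −ln(T)/L = −ln(0.332)/830 = 1.1026/830 = 0.001328 m⁻¹.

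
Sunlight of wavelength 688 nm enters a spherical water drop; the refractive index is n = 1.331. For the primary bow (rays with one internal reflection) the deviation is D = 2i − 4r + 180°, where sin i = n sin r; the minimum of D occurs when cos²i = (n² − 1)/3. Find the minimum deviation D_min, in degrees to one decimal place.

cos²i = (1.77156 − 1)/3 = 0.25719; i = arccos(0.50714) = 59.527°.
sin r = sin 59.527°/1.331 = 0.64753; r = 40.356°.
D_min = 2·59.527° − 4·40.356° + 180° = 137.630°.

137.6°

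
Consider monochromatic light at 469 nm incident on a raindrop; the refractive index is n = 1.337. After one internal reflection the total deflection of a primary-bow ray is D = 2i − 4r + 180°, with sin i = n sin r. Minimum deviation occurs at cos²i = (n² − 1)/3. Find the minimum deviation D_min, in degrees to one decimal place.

cos²i = (1.78757 − 1)/3 = 0.26252; i = arccos(0.51237) = 59.178°.
sin r = sin 59.178°/1.337 = 0.64231; r = 39.964°.
D_min = 2·59.178° − 4·39.964° + 180° = 138.500°.

138.5°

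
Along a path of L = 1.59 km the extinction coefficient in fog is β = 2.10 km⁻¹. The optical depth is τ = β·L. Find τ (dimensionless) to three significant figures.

3.34

τ = β·L = 2.10 × 1.59 = 3.3390.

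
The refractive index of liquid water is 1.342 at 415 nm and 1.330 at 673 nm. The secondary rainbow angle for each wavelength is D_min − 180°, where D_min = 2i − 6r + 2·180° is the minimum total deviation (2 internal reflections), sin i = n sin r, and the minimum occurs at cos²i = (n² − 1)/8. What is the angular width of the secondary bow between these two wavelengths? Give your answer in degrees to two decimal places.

3.12°

At 415 nm (n = 1.342): cos²i = 0.10012 → i = 71.554°, r = 44.981°, D_min = 233.222°, rainbow angle = 53.222°.
At 673 nm (n = 1.330): cos²i = 0.09611 → i = 71.940°, r = 45.630°, D_min = 230.101°, rainbow angle = 50.101°.
Angular width = |53.222° − 50.101°| = 3.121°.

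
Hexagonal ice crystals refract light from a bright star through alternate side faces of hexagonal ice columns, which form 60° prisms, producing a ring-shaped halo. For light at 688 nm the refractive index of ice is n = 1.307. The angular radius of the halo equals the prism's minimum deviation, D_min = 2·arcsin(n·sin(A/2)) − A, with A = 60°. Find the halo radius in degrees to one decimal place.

21.6°

n·sin(A/2) = 1.307 × sin 30° = 1.307 × 0.5000 = 0.6535.
D_min = 2·arcsin(0.6535) − 60° = 2 × 40.806° − 60° = 21.612°.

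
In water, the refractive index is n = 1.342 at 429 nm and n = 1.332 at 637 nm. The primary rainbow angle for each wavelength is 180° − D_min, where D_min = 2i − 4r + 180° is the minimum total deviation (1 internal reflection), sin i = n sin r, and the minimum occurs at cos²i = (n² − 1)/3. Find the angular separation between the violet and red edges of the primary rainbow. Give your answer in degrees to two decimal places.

1.44°

At 429 nm (n = 1.342): cos²i = 0.26699 → i = 58.888°, r = 39.641°, D_min = 139.213°, rainbow angle = 40.787°.
At 637 nm (n = 1.332): cos²i = 0.25807 → i = 59.469°, r = 40.290°, D_min = 137.776°, rainbow angle = 42.224°.
Angular width = |40.787° − 42.224°| = 1.437°.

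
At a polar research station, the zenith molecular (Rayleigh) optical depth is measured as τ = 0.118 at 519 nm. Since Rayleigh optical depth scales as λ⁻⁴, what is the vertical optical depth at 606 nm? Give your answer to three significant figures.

0.0635

τ(606 nm) = τ(519 nm) × (519/606)⁴ = 0.118 × (0.8564)⁴ = 0.118 × 0.5380 = 0.0635.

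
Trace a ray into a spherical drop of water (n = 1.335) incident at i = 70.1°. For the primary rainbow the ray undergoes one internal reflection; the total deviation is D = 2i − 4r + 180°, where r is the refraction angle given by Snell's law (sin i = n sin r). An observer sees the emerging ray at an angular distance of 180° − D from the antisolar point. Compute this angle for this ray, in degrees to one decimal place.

38.9°

sin r = sin 70.1° / 1.335 = 0.9403/1.335 = 0.7043; r = 44.78°.
D = 2·70.1° − 4·44.78° + 180° = 140.20° − 179.10° + 180° = 141.10°.
Angle from antisolar point = 180° − D = 38.90°.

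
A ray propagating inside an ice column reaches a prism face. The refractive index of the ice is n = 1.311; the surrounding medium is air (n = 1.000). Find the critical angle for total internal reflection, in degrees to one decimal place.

49.7°

sin θ_c = n_air / n = 1.000 / 1.311 = 0.7628.
θ_c = arcsin(0.7628) = 49.71°.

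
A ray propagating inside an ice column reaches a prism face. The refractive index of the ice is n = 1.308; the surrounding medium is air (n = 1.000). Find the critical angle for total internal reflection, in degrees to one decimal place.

sin θ_c = n_air / n = 1.000 / 1.308 = 0.7645.
θ_c = arcsin(0.7645) = 49.86°.

49.9°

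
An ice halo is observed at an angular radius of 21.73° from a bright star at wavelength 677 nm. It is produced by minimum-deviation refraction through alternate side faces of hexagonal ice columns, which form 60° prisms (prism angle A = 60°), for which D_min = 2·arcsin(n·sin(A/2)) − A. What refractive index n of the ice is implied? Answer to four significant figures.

1.309

Rearranging: n = sin((D_min + A)/2) / sin(A/2).
(D_min + A)/2 = (21.73° + 60°)/2 = 40.865°.
n = sin 40.865° / sin 30° = 0.6543 / 0.5000 = 1.3086.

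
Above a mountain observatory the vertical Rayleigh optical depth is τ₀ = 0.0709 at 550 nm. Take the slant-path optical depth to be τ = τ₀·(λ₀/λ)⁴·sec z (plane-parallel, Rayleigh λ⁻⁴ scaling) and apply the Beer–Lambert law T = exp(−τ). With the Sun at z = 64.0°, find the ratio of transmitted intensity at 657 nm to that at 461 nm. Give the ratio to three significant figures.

Airmass: sec 64.0° = 2.2812.
τ(657 nm) = 0.0709 × (550/657)⁴ × 2.2812 = 0.0709 × 0.4911 × 2.2812 = 0.0794.
τ(461 nm) = 0.0709 × (550/461)⁴ × 2.2812 = 0.0709 × 2.0260 × 2.2812 = 0.3277.
T(657)/T(461) = exp(τ_B − τ_A) = exp(0.2482) = 1.2818.

1.28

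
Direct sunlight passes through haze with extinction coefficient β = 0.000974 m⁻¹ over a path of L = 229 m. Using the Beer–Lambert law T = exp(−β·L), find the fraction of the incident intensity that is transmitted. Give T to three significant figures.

τ = β·L = 0.000974 × 229 = 0.2230.
T = exp(−0.2230) = 0.8001.

0.800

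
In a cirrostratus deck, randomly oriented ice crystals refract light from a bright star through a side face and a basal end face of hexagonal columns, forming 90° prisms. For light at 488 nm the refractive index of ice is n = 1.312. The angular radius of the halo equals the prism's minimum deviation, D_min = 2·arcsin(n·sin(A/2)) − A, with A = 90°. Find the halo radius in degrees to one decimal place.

n·sin(A/2) = 1.312 × sin 45° = 1.312 × 0.7071 = 0.9277.
D_min = 2·arcsin(0.9277) − 90° = 2 × 68.083° − 90° = 46.166°.

46.2°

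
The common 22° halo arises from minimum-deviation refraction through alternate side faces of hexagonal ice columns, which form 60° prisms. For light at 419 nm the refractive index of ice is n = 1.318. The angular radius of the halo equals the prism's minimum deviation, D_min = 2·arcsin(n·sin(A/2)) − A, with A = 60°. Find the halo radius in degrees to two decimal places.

n·sin(A/2) = 1.318 × sin 30° = 1.318 × 0.5000 = 0.6590.
D_min = 2·arcsin(0.6590) − 60° = 2 × 41.224° − 60° = 22.447°.

22.45°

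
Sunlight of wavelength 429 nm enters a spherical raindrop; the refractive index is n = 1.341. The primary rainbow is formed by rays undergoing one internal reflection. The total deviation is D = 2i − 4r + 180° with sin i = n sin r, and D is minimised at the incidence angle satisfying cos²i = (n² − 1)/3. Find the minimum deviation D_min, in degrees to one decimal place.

cos²i = (1.79828 − 1)/3 = 0.26609; i = arccos(0.51584) = 58.946°.
sin r = sin 58.946°/1.341 = 0.63884; r = 39.705°.
D_min = 2·58.946° − 4·39.705° + 180° = 139.071°.

139.1°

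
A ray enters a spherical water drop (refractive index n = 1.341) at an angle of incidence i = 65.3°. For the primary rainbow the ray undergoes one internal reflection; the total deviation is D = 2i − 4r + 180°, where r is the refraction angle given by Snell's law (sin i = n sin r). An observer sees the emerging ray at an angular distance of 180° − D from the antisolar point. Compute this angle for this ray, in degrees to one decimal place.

40.0°

sin r = sin 65.3° / 1.341 = 0.9085/1.341 = 0.6775; r = 42.65°.
D = 2·65.3° − 4·42.65° + 180° = 130.60° − 170.59° + 180° = 140.01°.
Angle from antisolar point = 180° − D = 39.99°.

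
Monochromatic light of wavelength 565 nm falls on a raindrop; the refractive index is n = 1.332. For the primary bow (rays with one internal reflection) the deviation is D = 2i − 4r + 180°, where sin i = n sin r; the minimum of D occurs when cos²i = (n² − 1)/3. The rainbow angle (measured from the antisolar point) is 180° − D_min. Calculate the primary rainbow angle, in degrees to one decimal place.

cos²i = (1.77422 − 1)/3 = 0.25807; i = arccos(0.50801) = 59.469°.
sin r = sin 59.469°/1.332 = 0.64666; r = 40.290°.
D_min = 2·59.469° − 4·40.290° + 180° = 137.776°.
Rainbow angle = 180° − D_min = 42.224°.

42.2°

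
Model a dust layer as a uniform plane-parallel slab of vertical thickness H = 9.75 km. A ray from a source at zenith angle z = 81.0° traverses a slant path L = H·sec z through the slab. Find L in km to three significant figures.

62.3 km

sec z = 1/cos 81.0° = 6.3925.
L = 9.75 × 6.3925 = 62.326 km.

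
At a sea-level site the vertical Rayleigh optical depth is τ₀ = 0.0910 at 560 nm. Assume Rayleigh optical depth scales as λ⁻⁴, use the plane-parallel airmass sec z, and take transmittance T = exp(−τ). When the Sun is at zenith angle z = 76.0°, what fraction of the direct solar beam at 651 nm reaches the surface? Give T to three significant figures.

0.814

sec 76.0° = 4.1336.
τ = 0.0910 × (560/651)⁴ × 4.1336 = 0.0910 × 0.5476 × 4.1336 = 0.2060.
T = exp(−0.2060) = 0.8139.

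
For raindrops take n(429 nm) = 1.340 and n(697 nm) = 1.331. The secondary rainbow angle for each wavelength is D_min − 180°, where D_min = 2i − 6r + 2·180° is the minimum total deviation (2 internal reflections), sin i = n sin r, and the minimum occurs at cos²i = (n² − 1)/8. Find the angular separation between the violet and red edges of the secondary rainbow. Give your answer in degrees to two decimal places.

At 429 nm (n = 1.340): cos²i = 0.09945 → i = 71.618°, r = 45.088°, D_min = 232.709°, rainbow angle = 52.709°.
At 697 nm (n = 1.331): cos²i = 0.09645 → i = 71.907°, r = 45.575°, D_min = 230.365°, rainbow angle = 50.365°.
Angular width = |52.709° − 50.365°| = 2.344°.

2.34°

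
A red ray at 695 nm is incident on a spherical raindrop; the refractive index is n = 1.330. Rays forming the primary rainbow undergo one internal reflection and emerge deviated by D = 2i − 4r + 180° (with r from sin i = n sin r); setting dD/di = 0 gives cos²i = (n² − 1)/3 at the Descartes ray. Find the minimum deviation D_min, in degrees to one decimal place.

cos²i = (1.76890 − 1)/3 = 0.25630; i = arccos(0.50626) = 59.585°.
sin r = sin 59.585°/1.330 = 0.64841; r = 40.422°.
D_min = 2·59.585° − 4·40.422° + 180° = 137.484°.

137.5°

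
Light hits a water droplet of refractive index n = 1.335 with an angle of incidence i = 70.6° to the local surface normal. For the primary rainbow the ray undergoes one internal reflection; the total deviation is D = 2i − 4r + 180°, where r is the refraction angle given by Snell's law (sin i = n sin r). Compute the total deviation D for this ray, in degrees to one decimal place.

sin r = sin 70.6° / 1.335 = 0.9432/1.335 = 0.7065; r = 44.95°.
D = 2·70.6° − 4·44.95° + 180° = 141.20° − 179.81° + 180° = 141.39°.

141.4°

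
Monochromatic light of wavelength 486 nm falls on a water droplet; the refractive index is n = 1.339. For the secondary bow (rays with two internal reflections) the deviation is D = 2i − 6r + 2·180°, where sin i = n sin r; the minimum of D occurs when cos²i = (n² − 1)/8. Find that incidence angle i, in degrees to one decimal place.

cos²i = (1.339² − 1)/8 = (1.79292 − 1)/8 = 0.09912.
cos i = 0.31483, so i = 71.650°.

71.6°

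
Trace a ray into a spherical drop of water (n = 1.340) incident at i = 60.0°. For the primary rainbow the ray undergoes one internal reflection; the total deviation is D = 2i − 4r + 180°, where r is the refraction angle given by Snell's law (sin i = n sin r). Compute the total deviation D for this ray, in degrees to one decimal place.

139.0°

sin r = sin 60.0° / 1.340 = 0.8660/1.340 = 0.6463; r = 40.26°.
D = 2·60.0° − 4·40.26° + 180° = 120.00° − 161.05° + 180° = 138.95°.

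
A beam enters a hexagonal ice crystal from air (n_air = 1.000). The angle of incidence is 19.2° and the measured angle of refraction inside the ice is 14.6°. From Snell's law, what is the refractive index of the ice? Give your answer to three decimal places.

n = sin θ_i / sin θ_r = sin 19.2° / sin 14.6° = 0.3289 / 0.2521 = 1.3047.

1.305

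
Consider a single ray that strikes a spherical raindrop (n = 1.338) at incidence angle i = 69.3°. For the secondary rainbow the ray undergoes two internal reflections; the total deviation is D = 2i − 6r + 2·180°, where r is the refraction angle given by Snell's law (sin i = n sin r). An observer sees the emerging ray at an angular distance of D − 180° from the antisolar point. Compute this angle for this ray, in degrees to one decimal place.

52.5°

sin r = sin 69.3° / 1.338 = 0.9354/1.338 = 0.6991; r = 44.36°.
D = 2·69.3° − 6·44.36° + 2·180° = 138.60° − 266.15° + 360° = 232.45°.
Angle from antisolar point = D − 180° = 52.45°.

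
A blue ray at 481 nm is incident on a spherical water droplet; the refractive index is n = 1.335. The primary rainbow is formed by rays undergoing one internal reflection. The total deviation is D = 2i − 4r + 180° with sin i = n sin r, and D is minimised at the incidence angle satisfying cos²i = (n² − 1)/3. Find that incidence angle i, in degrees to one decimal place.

cos²i = (1.335² − 1)/3 = (1.78222 − 1)/3 = 0.26074.
cos i = 0.51063, so i = 59.294°.

59.3°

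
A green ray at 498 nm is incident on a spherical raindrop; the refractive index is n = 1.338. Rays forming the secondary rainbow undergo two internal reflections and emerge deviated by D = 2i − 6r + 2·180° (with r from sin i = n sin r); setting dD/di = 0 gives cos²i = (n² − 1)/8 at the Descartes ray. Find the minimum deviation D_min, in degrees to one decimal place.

232.2°

cos²i = (1.79024 − 1)/8 = 0.09878; i = arccos(0.31429) = 71.682°.
sin r = sin 71.682°/1.338 = 0.70951; r = 45.195°.
D_min = 2·71.682° − 6·45.195° + 360° = 232.193°.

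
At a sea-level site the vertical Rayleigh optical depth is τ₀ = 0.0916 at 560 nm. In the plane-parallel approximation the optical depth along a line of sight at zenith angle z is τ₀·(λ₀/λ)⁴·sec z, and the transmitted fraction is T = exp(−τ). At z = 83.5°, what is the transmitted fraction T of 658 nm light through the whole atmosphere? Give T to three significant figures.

0.654

sec 83.5° = 8.8337.
τ = 0.0916 × (560/658)⁴ × 8.8337 = 0.0916 × 0.5246 × 8.8337 = 0.4245.
T = exp(−0.4245) = 0.6541.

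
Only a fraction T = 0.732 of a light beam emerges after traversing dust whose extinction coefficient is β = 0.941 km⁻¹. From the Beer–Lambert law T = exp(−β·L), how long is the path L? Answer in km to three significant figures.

Beer–Lambert: T = exp(−βL) ⇒ L = −ln(T)/β = −ln(0.732)/0.941 = 0.3120/0.941 = 0.3315 km.

0.332 km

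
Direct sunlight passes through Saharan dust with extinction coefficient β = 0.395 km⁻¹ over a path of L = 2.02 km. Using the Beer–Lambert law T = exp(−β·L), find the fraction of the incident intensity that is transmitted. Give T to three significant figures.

τ = β·L = 0.395 × 2.02 = 0.7979.
T = exp(−0.7979) = 0.4503.

0.450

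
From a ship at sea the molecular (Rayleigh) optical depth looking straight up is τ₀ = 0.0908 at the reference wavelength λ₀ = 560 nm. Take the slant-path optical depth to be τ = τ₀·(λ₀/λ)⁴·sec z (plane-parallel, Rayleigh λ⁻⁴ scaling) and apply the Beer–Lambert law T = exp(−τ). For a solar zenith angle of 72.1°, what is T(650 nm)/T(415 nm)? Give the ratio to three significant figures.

2.26

Airmass: sec 72.1° = 3.2535.
τ(650 nm) = 0.0908 × (560/650)⁴ × 3.2535 = 0.0908 × 0.5509 × 3.2535 = 0.1628.
τ(415 nm) = 0.0908 × (560/415)⁴ × 3.2535 = 0.0908 × 3.3156 × 3.2535 = 0.9795.
T(650)/T(415) = exp(τ_B − τ_A) = exp(0.8167) = 2.2631.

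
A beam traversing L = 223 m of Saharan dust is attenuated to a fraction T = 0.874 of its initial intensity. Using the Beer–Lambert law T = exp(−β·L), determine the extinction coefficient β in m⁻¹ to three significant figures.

0.000604 m⁻¹

Beer–Lambert: T = exp(−βL) ⇒ β = −ln(T)/L = −ln(0.874)/223 = 0.1347/223 = 0.0006039 m⁻¹.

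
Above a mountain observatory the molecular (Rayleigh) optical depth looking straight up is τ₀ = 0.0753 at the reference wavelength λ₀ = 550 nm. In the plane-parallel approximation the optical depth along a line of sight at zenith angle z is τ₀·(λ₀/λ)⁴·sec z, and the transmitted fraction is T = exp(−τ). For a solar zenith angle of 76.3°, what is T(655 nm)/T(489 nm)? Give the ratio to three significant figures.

Airmass: sec 76.3° = 4.2223.
τ(655 nm) = 0.0753 × (550/655)⁴ × 4.2223 = 0.0753 × 0.4971 × 4.2223 = 0.1581.
τ(489 nm) = 0.0753 × (550/489)⁴ × 4.2223 = 0.0753 × 1.6004 × 4.2223 = 0.5088.
T(655)/T(489) = exp(τ_B − τ_A) = exp(0.3508) = 1.4201.

1.42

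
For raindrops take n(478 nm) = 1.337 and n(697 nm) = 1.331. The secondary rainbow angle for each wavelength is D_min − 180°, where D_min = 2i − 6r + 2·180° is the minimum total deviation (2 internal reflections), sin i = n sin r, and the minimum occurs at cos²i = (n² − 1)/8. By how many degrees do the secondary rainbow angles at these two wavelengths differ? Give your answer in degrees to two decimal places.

At 478 nm (n = 1.337): cos²i = 0.09845 → i = 71.714°, r = 45.249°, D_min = 231.934°, rainbow angle = 51.934°.
At 697 nm (n = 1.331): cos²i = 0.09645 → i = 71.907°, r = 45.575°, D_min = 230.365°, rainbow angle = 50.365°.
Angular width = |51.934° − 50.365°| = 1.569°.

1.57°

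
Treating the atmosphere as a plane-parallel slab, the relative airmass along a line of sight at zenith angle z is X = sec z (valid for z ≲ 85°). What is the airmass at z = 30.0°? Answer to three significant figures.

1.15

X = sec z = 1/cos 30.0° = 1/0.8660 = 1.1547.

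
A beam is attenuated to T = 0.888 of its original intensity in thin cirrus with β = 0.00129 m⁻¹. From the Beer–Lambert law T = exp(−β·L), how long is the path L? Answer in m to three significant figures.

92.1 m

Beer–Lambert: T = exp(−βL) ⇒ L = −ln(T)/β = −ln(0.888)/0.00129 = 0.1188/0.00129 = 92.08 m.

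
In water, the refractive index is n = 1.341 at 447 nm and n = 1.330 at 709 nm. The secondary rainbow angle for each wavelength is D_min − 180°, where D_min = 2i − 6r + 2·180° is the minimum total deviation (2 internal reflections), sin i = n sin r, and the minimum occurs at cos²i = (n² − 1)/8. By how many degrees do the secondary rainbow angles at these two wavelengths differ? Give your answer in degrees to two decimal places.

2.86°

At 447 nm (n = 1.341): cos²i = 0.09979 → i = 71.586°, r = 45.034°, D_min = 232.966°, rainbow angle = 52.966°.
At 709 nm (n = 1.330): cos²i = 0.09611 → i = 71.940°, r = 45.630°, D_min = 230.101°, rainbow angle = 50.101°.
Angular width = |52.966° − 50.101°| = 2.865°.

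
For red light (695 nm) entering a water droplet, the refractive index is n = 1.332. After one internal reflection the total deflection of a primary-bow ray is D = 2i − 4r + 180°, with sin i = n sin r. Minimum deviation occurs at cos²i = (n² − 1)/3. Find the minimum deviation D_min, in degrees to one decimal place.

cos²i = (1.77422 − 1)/3 = 0.25807; i = arccos(0.50801) = 59.469°.
sin r = sin 59.469°/1.332 = 0.64666; r = 40.290°.
D_min = 2·59.469° − 4·40.290° + 180° = 137.776°.

137.8°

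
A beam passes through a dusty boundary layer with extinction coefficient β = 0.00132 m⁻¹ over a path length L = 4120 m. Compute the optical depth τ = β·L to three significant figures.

τ = β·L = 0.00132 × 4120 = 5.4384.

5.44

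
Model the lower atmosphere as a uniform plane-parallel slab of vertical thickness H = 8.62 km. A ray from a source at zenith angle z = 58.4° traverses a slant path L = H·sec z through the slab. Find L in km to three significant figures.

sec z = 1/cos 58.4° = 1.9084.
L = 8.62 × 1.9084 = 16.451 km.

16.5 km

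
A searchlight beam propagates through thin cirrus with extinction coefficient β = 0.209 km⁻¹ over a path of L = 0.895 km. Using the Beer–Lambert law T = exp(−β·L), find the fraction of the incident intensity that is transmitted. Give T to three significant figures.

τ = β·L = 0.209 × 0.895 = 0.1871.
T = exp(−0.1871) = 0.8294.

0.829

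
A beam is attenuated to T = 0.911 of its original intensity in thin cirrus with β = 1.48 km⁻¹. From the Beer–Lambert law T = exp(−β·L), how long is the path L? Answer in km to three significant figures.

0.0630 km

Beer–Lambert: T = exp(−βL) ⇒ L = −ln(T)/β = −ln(0.911)/1.48 = 0.0932/1.48 = 0.06298 km.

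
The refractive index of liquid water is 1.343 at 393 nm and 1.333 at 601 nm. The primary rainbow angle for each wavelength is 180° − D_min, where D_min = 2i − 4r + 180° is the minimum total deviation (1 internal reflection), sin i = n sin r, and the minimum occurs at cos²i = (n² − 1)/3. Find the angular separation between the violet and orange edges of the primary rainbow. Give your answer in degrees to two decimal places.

At 393 nm (n = 1.343): cos²i = 0.26788 → i = 58.830°, r = 39.577°, D_min = 139.354°, rainbow angle = 40.646°.
At 601 nm (n = 1.333): cos²i = 0.25896 → i = 59.410°, r = 40.225°, D_min = 137.922°, rainbow angle = 42.078°.
Angular width = |40.646° − 42.078°| = 1.432°.

1.43°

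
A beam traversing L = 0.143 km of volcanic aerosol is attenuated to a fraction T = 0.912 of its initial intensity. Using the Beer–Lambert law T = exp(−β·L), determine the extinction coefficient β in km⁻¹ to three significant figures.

Beer–Lambert: T = exp(−βL) ⇒ β = −ln(T)/L = −ln(0.912)/0.143 = 0.0921/0.143 = 0.6442 km⁻¹.

0.644 km⁻¹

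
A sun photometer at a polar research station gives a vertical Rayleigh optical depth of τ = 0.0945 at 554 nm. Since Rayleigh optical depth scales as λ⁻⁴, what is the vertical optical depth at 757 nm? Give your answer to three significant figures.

τ(757 nm) = τ(554 nm) × (554/757)⁴ = 0.0945 × (0.7318)⁴ = 0.0945 × 0.2869 = 0.0271.

0.0271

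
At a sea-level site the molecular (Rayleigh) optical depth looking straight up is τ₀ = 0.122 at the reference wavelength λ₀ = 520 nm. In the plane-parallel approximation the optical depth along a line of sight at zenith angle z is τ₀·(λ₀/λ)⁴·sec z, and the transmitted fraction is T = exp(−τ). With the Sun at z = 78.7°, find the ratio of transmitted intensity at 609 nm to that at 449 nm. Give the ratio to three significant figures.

Airmass: sec 78.7° = 5.1034.
τ(609 nm) = 0.122 × (520/609)⁴ × 5.1034 = 0.122 × 0.5316 × 5.1034 = 0.3310.
τ(449 nm) = 0.122 × (520/449)⁴ × 5.1034 = 0.122 × 1.7990 × 5.1034 = 1.1201.
T(609)/T(449) = exp(τ_B − τ_A) = exp(0.7891) = 2.2015.

2.20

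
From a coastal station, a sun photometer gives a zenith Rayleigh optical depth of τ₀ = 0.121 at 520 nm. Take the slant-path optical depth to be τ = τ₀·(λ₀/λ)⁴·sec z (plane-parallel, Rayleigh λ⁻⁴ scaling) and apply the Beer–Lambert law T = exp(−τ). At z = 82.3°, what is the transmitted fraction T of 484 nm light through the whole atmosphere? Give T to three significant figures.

0.300

sec 82.3° = 7.4635.
τ = 0.121 × (520/484)⁴ × 7.4635 = 0.121 × 1.3324 × 7.4635 = 1.2033.
T = exp(−1.2033) = 0.3002.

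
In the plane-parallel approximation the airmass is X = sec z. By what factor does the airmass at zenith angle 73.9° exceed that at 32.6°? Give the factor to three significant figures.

X(73.9°)/X(32.6°) = sec 73.9° / sec 32.6° = cos 32.6° / cos 73.9° = 0.8425/0.2773 = 3.0379.

3.04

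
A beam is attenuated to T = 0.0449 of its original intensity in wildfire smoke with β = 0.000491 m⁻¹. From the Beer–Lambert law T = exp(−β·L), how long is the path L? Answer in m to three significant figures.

Beer–Lambert: T = exp(−βL) ⇒ L = −ln(T)/β = −ln(0.0449)/0.000491 = 3.1033/0.000491 = 6320 m.

6320 m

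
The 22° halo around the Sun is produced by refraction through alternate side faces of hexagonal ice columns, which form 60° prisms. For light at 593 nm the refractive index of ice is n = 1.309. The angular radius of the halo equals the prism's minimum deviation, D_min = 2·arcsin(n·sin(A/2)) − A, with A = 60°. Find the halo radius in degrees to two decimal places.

21.76°

n·sin(A/2) = 1.309 × sin 30° = 1.309 × 0.5000 = 0.6545.
D_min = 2·arcsin(0.6545) − 60° = 2 × 40.882° − 60° = 21.763°.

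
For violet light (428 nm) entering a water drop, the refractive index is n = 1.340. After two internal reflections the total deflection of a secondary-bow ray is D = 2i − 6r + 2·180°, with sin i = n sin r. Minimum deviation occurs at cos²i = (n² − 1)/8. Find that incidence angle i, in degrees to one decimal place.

cos²i = (1.340² − 1)/8 = (1.79560 − 1)/8 = 0.09945.
cos i = 0.31536, so i = 71.618°.

71.6°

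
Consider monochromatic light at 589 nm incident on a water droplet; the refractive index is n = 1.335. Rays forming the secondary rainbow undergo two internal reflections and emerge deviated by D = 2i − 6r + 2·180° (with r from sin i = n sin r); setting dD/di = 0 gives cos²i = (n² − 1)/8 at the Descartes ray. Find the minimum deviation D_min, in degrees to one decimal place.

231.4°

cos²i = (1.78222 − 1)/8 = 0.09778; i = arccos(0.31269) = 71.778°.
sin r = sin 71.778°/1.335 = 0.71150; r = 45.357°.
D_min = 2·71.778° − 6·45.357° + 360° = 231.414°.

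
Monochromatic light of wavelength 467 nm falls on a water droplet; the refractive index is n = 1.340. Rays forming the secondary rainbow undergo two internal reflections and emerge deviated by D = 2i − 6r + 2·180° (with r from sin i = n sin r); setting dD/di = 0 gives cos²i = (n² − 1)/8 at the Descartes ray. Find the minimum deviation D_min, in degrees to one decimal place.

cos²i = (1.79560 − 1)/8 = 0.09945; i = arccos(0.31536) = 71.618°.
sin r = sin 71.618°/1.340 = 0.70819; r = 45.088°.
D_min = 2·71.618° − 6·45.088° + 360° = 232.709°.

232.7°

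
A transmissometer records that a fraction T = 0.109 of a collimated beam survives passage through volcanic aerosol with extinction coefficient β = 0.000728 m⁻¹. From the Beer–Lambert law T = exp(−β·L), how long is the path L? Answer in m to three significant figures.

3040 m

Beer–Lambert: T = exp(−βL) ⇒ L = −ln(T)/β = −ln(0.109)/0.000728 = 2.2164/0.000728 = 3045 m.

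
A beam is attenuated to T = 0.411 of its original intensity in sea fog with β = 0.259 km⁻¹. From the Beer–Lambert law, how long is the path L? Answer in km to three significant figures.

Beer–Lambert: T = exp(−βL) ⇒ L = −ln(T)/β = −ln(0.411)/0.259 = 0.8892/0.259 = 3.433 km.

3.43 km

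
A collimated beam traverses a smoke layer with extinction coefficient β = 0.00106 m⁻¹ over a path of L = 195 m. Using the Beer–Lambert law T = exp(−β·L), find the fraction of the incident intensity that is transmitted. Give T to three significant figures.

0.813

τ = β·L = 0.00106 × 195 = 0.2067.
T = exp(−0.2067) = 0.8133.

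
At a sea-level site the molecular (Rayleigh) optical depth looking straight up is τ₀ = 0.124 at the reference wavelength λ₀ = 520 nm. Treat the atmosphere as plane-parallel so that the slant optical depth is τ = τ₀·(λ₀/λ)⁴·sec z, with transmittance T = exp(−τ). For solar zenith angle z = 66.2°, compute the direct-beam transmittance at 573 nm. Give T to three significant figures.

0.812

sec 66.2° = 2.4780.
τ = 0.124 × (520/573)⁴ × 2.4780 = 0.124 × 0.6783 × 2.4780 = 0.2084.
T = exp(−0.2084) = 0.8119.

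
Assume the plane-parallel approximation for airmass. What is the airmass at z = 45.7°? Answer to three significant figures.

1.43

X = sec z = 1/cos 45.7° = 1/0.6984 = 1.4318.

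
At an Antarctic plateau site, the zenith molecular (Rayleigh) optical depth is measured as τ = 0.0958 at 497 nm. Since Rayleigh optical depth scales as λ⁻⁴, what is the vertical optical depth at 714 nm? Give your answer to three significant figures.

τ(714 nm) = τ(497 nm) × (497/714)⁴ = 0.0958 × (0.6961)⁴ = 0.0958 × 0.2348 = 0.0225.

0.0225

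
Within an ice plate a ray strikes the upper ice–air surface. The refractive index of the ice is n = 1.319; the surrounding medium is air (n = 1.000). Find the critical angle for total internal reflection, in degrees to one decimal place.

49.3°

sin θ_c = n_air / n = 1.000 / 1.319 = 0.7582.
θ_c = arcsin(0.7582) = 49.30°.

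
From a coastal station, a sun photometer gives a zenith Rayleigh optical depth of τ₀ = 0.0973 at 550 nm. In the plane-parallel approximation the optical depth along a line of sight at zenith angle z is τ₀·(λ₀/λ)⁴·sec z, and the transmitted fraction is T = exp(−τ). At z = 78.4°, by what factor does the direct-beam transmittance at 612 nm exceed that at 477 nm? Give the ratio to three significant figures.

1.72

Airmass: sec 78.4° = 4.9732.
τ(612 nm) = 0.0973 × (550/612)⁴ × 4.9732 = 0.0973 × 0.6523 × 4.9732 = 0.3156.
τ(477 nm) = 0.0973 × (550/477)⁴ × 4.9732 = 0.0973 × 1.7676 × 4.9732 = 0.8553.
T(612)/T(477) = exp(τ_B − τ_A) = exp(0.5397) = 1.7154.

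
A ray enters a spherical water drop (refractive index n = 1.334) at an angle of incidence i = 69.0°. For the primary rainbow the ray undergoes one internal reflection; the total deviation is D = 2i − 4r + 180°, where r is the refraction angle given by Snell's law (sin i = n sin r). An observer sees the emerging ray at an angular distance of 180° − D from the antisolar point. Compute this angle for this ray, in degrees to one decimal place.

39.7°

sin r = sin 69.0° / 1.334 = 0.9336/1.334 = 0.6998; r = 44.41°.
D = 2·69.0° − 4·44.41° + 180° = 138.00° − 177.66° + 180° = 140.34°.
Angle from antisolar point = 180° − D = 39.66°.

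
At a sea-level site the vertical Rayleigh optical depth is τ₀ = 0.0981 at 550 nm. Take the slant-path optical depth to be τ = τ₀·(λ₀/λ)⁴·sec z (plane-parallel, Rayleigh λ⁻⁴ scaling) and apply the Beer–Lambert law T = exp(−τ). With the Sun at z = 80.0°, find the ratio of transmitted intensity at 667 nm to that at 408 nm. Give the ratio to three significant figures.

4.97

Airmass: sec 80.0° = 5.7588.
τ(667 nm) = 0.0981 × (550/667)⁴ × 5.7588 = 0.0981 × 0.4623 × 5.7588 = 0.2612.
τ(408 nm) = 0.0981 × (550/408)⁴ × 5.7588 = 0.0981 × 3.3023 × 5.7588 = 1.8656.
T(667)/T(408) = exp(τ_B − τ_A) = exp(1.6044) = 4.9747.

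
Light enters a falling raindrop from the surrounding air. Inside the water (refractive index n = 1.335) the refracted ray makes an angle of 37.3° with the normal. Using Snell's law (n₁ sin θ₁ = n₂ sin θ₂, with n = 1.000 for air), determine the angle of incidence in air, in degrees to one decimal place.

54.0°

Snell: sin θ_i = n · sin θ_r = 1.335 × sin 37.3° = 1.335 × 0.6060 = 0.8090.
θ_i = arcsin(0.8090) = 54.00°.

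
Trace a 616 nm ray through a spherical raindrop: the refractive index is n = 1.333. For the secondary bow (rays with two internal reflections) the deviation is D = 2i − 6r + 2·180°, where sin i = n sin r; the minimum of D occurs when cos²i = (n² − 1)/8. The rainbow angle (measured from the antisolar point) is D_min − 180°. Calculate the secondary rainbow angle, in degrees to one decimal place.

50.9°

cos²i = (1.77689 − 1)/8 = 0.09711; i = arccos(0.31163) = 71.843°.
sin r = sin 71.843°/1.333 = 0.71283; r = 45.466°.
D_min = 2·71.843° − 6·45.466° + 360° = 230.891°.
Rainbow angle = D_min − 180° = 50.891°.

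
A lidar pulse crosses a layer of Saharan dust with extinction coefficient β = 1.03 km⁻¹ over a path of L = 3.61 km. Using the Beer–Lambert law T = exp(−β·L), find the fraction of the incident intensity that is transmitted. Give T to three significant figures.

τ = β·L = 1.03 × 3.61 = 3.7183.
T = exp(−3.7183) = 0.0243.

0.0243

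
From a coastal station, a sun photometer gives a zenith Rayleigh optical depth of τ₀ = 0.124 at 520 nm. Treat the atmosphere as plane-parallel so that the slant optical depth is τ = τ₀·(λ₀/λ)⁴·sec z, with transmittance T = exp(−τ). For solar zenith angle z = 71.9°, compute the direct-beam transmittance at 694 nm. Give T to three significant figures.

sec 71.9° = 3.2188.
τ = 0.124 × (520/694)⁴ × 3.2188 = 0.124 × 0.3152 × 3.2188 = 0.1258.
T = exp(−0.1258) = 0.8818.

0.882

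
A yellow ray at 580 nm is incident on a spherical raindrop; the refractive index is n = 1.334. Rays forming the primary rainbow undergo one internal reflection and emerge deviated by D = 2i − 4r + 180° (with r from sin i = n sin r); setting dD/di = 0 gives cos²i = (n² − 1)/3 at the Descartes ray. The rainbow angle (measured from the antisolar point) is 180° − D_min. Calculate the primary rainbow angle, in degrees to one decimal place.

cos²i = (1.77956 − 1)/3 = 0.25985; i = arccos(0.50976) = 59.352°.
sin r = sin 59.352°/1.334 = 0.64492; r = 40.159°.
D_min = 2·59.352° − 4·40.159° + 180° = 138.067°.
Rainbow angle = 180° − D_min = 41.933°.

41.9°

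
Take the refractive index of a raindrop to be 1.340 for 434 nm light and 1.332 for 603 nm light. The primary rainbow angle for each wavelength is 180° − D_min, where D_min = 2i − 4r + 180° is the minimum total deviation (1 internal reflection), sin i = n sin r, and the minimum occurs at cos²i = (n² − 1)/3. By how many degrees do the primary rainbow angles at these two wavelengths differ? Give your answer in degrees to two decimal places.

At 434 nm (n = 1.340): cos²i = 0.26520 → i = 59.004°, r = 39.770°, D_min = 138.929°, rainbow angle = 41.071°.
At 603 nm (n = 1.332): cos²i = 0.25807 → i = 59.469°, r = 40.290°, D_min = 137.776°, rainbow angle = 42.224°.
Angular width = |41.071° − 42.224°| = 1.153°.

1.15°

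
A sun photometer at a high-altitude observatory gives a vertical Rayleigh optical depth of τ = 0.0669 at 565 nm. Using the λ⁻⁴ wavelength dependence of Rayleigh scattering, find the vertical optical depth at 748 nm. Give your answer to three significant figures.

0.0218

τ(748 nm) = τ(565 nm) × (565/748)⁴ = 0.0669 × (0.7553)⁴ = 0.0669 × 0.3255 = 0.0218.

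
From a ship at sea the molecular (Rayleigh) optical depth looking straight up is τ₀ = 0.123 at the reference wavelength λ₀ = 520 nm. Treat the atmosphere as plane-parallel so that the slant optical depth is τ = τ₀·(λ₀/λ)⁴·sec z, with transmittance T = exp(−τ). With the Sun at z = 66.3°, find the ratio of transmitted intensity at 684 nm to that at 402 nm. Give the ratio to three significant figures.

2.13

Airmass: sec 66.3° = 2.4879.
τ(684 nm) = 0.123 × (520/684)⁴ × 2.4879 = 0.123 × 0.3340 × 2.4879 = 0.1022.
τ(402 nm) = 0.123 × (520/402)⁴ × 2.4879 = 0.123 × 2.7997 × 2.4879 = 0.8567.
T(684)/T(402) = exp(τ_B − τ_A) = exp(0.7545) = 2.1266.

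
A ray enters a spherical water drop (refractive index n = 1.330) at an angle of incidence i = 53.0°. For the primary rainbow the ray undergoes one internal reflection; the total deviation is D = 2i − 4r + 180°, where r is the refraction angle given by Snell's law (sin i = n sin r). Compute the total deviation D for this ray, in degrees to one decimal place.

sin r = sin 53.0° / 1.330 = 0.7986/1.330 = 0.6005; r = 36.90°.
D = 2·53.0° − 4·36.90° + 180° = 106.00° − 147.62° + 180° = 138.38°.

138.4°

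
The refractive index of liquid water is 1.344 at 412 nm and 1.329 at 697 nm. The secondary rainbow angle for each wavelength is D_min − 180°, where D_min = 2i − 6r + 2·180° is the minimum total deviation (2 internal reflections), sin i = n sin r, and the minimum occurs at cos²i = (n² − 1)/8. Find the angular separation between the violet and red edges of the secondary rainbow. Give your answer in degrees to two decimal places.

3.90°

At 412 nm (n = 1.344): cos²i = 0.10079 → i = 71.490°, r = 44.874°, D_min = 233.733°, rainbow angle = 53.733°.
At 697 nm (n = 1.329): cos²i = 0.09578 → i = 71.972°, r = 45.685°, D_min = 229.837°, rainbow angle = 49.837°.
Angular width = |53.733° − 49.837°| = 3.896°.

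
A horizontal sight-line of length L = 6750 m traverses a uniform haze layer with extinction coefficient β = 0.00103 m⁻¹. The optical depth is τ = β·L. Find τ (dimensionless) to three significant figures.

τ = β·L = 0.00103 × 6750 = 6.9525.

6.95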